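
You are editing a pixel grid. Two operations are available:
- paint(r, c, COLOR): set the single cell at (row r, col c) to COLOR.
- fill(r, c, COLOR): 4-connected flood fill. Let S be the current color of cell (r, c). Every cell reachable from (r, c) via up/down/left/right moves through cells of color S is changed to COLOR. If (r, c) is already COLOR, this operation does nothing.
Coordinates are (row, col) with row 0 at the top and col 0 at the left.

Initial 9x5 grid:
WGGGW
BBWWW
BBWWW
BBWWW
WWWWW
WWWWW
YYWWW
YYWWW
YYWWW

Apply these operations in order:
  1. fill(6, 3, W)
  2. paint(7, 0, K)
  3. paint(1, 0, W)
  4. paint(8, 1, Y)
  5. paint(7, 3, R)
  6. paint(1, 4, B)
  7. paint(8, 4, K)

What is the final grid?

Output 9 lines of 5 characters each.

Answer: WGGGW
WBWWB
BBWWW
BBWWW
WWWWW
WWWWW
YYWWW
KYWRW
YYWWK

Derivation:
After op 1 fill(6,3,W) [0 cells changed]:
WGGGW
BBWWW
BBWWW
BBWWW
WWWWW
WWWWW
YYWWW
YYWWW
YYWWW
After op 2 paint(7,0,K):
WGGGW
BBWWW
BBWWW
BBWWW
WWWWW
WWWWW
YYWWW
KYWWW
YYWWW
After op 3 paint(1,0,W):
WGGGW
WBWWW
BBWWW
BBWWW
WWWWW
WWWWW
YYWWW
KYWWW
YYWWW
After op 4 paint(8,1,Y):
WGGGW
WBWWW
BBWWW
BBWWW
WWWWW
WWWWW
YYWWW
KYWWW
YYWWW
After op 5 paint(7,3,R):
WGGGW
WBWWW
BBWWW
BBWWW
WWWWW
WWWWW
YYWWW
KYWRW
YYWWW
After op 6 paint(1,4,B):
WGGGW
WBWWB
BBWWW
BBWWW
WWWWW
WWWWW
YYWWW
KYWRW
YYWWW
After op 7 paint(8,4,K):
WGGGW
WBWWB
BBWWW
BBWWW
WWWWW
WWWWW
YYWWW
KYWRW
YYWWK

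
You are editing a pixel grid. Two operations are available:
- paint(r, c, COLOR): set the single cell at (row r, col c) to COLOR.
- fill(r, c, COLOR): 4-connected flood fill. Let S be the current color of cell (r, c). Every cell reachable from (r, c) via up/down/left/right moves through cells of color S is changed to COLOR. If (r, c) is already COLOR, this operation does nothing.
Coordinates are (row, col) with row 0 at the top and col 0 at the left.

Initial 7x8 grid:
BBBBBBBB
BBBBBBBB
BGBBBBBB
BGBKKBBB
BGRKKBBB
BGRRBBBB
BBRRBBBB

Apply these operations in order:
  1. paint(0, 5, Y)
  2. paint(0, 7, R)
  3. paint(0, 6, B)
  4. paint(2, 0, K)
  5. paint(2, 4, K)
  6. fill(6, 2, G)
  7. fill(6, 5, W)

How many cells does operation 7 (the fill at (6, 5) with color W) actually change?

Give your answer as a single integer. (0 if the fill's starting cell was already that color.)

After op 1 paint(0,5,Y):
BBBBBYBB
BBBBBBBB
BGBBBBBB
BGBKKBBB
BGRKKBBB
BGRRBBBB
BBRRBBBB
After op 2 paint(0,7,R):
BBBBBYBR
BBBBBBBB
BGBBBBBB
BGBKKBBB
BGRKKBBB
BGRRBBBB
BBRRBBBB
After op 3 paint(0,6,B):
BBBBBYBR
BBBBBBBB
BGBBBBBB
BGBKKBBB
BGRKKBBB
BGRRBBBB
BBRRBBBB
After op 4 paint(2,0,K):
BBBBBYBR
BBBBBBBB
KGBBBBBB
BGBKKBBB
BGRKKBBB
BGRRBBBB
BBRRBBBB
After op 5 paint(2,4,K):
BBBBBYBR
BBBBBBBB
KGBBKBBB
BGBKKBBB
BGRKKBBB
BGRRBBBB
BBRRBBBB
After op 6 fill(6,2,G) [5 cells changed]:
BBBBBYBR
BBBBBBBB
KGBBKBBB
BGBKKBBB
BGGKKBBB
BGGGBBBB
BBGGBBBB
After op 7 fill(6,5,W) [34 cells changed]:
WWWWWYWR
WWWWWWWW
KGWWKWWW
BGWKKWWW
BGGKKWWW
BGGGWWWW
BBGGWWWW

Answer: 34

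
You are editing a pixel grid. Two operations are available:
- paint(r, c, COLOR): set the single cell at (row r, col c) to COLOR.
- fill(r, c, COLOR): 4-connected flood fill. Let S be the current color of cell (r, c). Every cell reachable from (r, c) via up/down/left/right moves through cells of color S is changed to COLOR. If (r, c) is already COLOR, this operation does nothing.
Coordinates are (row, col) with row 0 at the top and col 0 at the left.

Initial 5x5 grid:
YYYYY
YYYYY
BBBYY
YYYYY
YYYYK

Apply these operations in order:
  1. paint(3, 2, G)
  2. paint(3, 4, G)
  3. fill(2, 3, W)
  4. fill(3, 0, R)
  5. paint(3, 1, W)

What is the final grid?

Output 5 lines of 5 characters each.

After op 1 paint(3,2,G):
YYYYY
YYYYY
BBBYY
YYGYY
YYYYK
After op 2 paint(3,4,G):
YYYYY
YYYYY
BBBYY
YYGYG
YYYYK
After op 3 fill(2,3,W) [19 cells changed]:
WWWWW
WWWWW
BBBWW
WWGWG
WWWWK
After op 4 fill(3,0,R) [19 cells changed]:
RRRRR
RRRRR
BBBRR
RRGRG
RRRRK
After op 5 paint(3,1,W):
RRRRR
RRRRR
BBBRR
RWGRG
RRRRK

Answer: RRRRR
RRRRR
BBBRR
RWGRG
RRRRK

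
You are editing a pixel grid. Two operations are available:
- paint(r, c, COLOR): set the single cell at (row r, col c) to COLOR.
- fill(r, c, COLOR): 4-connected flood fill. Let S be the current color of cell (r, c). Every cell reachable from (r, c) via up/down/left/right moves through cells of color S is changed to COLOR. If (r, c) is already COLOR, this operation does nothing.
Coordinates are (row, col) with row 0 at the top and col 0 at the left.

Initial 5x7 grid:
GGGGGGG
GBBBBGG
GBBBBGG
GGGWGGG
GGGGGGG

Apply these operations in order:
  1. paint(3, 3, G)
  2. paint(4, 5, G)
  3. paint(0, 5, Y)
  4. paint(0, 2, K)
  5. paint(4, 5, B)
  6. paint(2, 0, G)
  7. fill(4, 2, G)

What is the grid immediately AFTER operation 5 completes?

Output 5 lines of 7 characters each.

Answer: GGKGGYG
GBBBBGG
GBBBBGG
GGGGGGG
GGGGGBG

Derivation:
After op 1 paint(3,3,G):
GGGGGGG
GBBBBGG
GBBBBGG
GGGGGGG
GGGGGGG
After op 2 paint(4,5,G):
GGGGGGG
GBBBBGG
GBBBBGG
GGGGGGG
GGGGGGG
After op 3 paint(0,5,Y):
GGGGGYG
GBBBBGG
GBBBBGG
GGGGGGG
GGGGGGG
After op 4 paint(0,2,K):
GGKGGYG
GBBBBGG
GBBBBGG
GGGGGGG
GGGGGGG
After op 5 paint(4,5,B):
GGKGGYG
GBBBBGG
GBBBBGG
GGGGGGG
GGGGGBG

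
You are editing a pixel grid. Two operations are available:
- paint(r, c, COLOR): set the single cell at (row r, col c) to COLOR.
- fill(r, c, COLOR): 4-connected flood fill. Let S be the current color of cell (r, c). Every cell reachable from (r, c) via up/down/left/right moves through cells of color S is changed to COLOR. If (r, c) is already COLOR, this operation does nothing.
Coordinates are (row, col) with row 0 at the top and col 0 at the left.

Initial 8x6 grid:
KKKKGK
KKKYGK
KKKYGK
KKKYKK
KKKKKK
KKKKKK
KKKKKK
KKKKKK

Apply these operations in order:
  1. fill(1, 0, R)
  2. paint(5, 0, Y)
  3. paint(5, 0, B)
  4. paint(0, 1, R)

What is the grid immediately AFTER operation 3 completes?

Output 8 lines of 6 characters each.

Answer: RRRRGR
RRRYGR
RRRYGR
RRRYRR
RRRRRR
BRRRRR
RRRRRR
RRRRRR

Derivation:
After op 1 fill(1,0,R) [42 cells changed]:
RRRRGR
RRRYGR
RRRYGR
RRRYRR
RRRRRR
RRRRRR
RRRRRR
RRRRRR
After op 2 paint(5,0,Y):
RRRRGR
RRRYGR
RRRYGR
RRRYRR
RRRRRR
YRRRRR
RRRRRR
RRRRRR
After op 3 paint(5,0,B):
RRRRGR
RRRYGR
RRRYGR
RRRYRR
RRRRRR
BRRRRR
RRRRRR
RRRRRR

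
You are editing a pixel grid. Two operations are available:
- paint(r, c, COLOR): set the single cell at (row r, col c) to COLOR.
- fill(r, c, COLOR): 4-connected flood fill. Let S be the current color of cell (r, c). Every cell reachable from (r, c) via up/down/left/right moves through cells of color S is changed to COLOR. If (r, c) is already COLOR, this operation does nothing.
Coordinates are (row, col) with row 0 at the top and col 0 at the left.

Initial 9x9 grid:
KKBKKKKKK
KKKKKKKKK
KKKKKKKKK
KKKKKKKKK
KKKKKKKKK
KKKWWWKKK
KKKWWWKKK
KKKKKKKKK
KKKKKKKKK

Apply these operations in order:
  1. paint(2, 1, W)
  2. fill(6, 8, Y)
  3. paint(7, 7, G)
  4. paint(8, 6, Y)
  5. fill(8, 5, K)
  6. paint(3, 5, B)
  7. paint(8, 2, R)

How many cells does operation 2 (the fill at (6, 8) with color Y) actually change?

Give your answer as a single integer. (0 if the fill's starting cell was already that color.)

Answer: 73

Derivation:
After op 1 paint(2,1,W):
KKBKKKKKK
KKKKKKKKK
KWKKKKKKK
KKKKKKKKK
KKKKKKKKK
KKKWWWKKK
KKKWWWKKK
KKKKKKKKK
KKKKKKKKK
After op 2 fill(6,8,Y) [73 cells changed]:
YYBYYYYYY
YYYYYYYYY
YWYYYYYYY
YYYYYYYYY
YYYYYYYYY
YYYWWWYYY
YYYWWWYYY
YYYYYYYYY
YYYYYYYYY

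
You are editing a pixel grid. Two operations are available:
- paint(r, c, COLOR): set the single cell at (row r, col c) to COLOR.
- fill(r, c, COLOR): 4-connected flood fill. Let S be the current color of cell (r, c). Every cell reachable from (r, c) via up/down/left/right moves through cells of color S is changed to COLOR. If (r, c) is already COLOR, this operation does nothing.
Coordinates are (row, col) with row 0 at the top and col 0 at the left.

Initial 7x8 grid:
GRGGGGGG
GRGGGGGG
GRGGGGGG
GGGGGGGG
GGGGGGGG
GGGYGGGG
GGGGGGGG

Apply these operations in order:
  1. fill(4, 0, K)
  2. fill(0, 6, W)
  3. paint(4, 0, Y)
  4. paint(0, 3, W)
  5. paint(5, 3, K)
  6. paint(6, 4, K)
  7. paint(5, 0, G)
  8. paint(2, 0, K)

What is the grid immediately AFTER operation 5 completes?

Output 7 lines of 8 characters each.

Answer: WRWWWWWW
WRWWWWWW
WRWWWWWW
WWWWWWWW
YWWWWWWW
WWWKWWWW
WWWWWWWW

Derivation:
After op 1 fill(4,0,K) [52 cells changed]:
KRKKKKKK
KRKKKKKK
KRKKKKKK
KKKKKKKK
KKKKKKKK
KKKYKKKK
KKKKKKKK
After op 2 fill(0,6,W) [52 cells changed]:
WRWWWWWW
WRWWWWWW
WRWWWWWW
WWWWWWWW
WWWWWWWW
WWWYWWWW
WWWWWWWW
After op 3 paint(4,0,Y):
WRWWWWWW
WRWWWWWW
WRWWWWWW
WWWWWWWW
YWWWWWWW
WWWYWWWW
WWWWWWWW
After op 4 paint(0,3,W):
WRWWWWWW
WRWWWWWW
WRWWWWWW
WWWWWWWW
YWWWWWWW
WWWYWWWW
WWWWWWWW
After op 5 paint(5,3,K):
WRWWWWWW
WRWWWWWW
WRWWWWWW
WWWWWWWW
YWWWWWWW
WWWKWWWW
WWWWWWWW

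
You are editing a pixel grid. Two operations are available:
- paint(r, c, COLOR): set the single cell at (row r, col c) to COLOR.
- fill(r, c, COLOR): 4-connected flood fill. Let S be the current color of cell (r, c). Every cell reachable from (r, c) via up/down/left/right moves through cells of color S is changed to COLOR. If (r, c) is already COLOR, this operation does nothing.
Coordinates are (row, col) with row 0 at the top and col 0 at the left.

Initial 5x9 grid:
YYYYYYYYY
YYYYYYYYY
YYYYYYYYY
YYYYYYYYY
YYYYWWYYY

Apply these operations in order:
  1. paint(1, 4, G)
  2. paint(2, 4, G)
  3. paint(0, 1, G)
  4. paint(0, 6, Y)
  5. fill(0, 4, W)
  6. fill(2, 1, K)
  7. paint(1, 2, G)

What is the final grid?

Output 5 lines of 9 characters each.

After op 1 paint(1,4,G):
YYYYYYYYY
YYYYGYYYY
YYYYYYYYY
YYYYYYYYY
YYYYWWYYY
After op 2 paint(2,4,G):
YYYYYYYYY
YYYYGYYYY
YYYYGYYYY
YYYYYYYYY
YYYYWWYYY
After op 3 paint(0,1,G):
YGYYYYYYY
YYYYGYYYY
YYYYGYYYY
YYYYYYYYY
YYYYWWYYY
After op 4 paint(0,6,Y):
YGYYYYYYY
YYYYGYYYY
YYYYGYYYY
YYYYYYYYY
YYYYWWYYY
After op 5 fill(0,4,W) [40 cells changed]:
WGWWWWWWW
WWWWGWWWW
WWWWGWWWW
WWWWWWWWW
WWWWWWWWW
After op 6 fill(2,1,K) [42 cells changed]:
KGKKKKKKK
KKKKGKKKK
KKKKGKKKK
KKKKKKKKK
KKKKKKKKK
After op 7 paint(1,2,G):
KGKKKKKKK
KKGKGKKKK
KKKKGKKKK
KKKKKKKKK
KKKKKKKKK

Answer: KGKKKKKKK
KKGKGKKKK
KKKKGKKKK
KKKKKKKKK
KKKKKKKKK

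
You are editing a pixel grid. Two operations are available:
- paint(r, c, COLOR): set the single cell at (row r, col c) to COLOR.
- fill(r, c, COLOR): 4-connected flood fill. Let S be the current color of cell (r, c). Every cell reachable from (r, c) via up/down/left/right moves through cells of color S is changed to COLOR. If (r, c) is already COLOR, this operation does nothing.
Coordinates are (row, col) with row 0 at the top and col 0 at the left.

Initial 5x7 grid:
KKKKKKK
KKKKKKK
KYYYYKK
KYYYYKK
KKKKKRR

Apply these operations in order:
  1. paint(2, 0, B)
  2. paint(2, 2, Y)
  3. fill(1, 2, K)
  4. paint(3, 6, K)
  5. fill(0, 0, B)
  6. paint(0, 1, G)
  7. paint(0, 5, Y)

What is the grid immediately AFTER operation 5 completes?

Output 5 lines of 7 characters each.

Answer: BBBBBBB
BBBBBBB
BYYYYBB
KYYYYBB
KKKKKRR

Derivation:
After op 1 paint(2,0,B):
KKKKKKK
KKKKKKK
BYYYYKK
KYYYYKK
KKKKKRR
After op 2 paint(2,2,Y):
KKKKKKK
KKKKKKK
BYYYYKK
KYYYYKK
KKKKKRR
After op 3 fill(1,2,K) [0 cells changed]:
KKKKKKK
KKKKKKK
BYYYYKK
KYYYYKK
KKKKKRR
After op 4 paint(3,6,K):
KKKKKKK
KKKKKKK
BYYYYKK
KYYYYKK
KKKKKRR
After op 5 fill(0,0,B) [18 cells changed]:
BBBBBBB
BBBBBBB
BYYYYBB
KYYYYBB
KKKKKRR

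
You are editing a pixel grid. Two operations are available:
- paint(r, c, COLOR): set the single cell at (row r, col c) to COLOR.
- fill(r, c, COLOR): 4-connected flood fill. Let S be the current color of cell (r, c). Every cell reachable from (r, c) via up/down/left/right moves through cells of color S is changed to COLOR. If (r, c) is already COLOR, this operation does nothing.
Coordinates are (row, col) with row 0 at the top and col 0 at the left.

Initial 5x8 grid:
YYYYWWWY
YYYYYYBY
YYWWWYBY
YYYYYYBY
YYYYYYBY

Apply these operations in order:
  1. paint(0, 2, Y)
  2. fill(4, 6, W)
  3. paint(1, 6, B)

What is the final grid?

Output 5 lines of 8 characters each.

Answer: YYYYWWWY
YYYYYYBY
YYWWWYWY
YYYYYYWY
YYYYYYWY

Derivation:
After op 1 paint(0,2,Y):
YYYYWWWY
YYYYYYBY
YYWWWYBY
YYYYYYBY
YYYYYYBY
After op 2 fill(4,6,W) [4 cells changed]:
YYYYWWWY
YYYYYYWY
YYWWWYWY
YYYYYYWY
YYYYYYWY
After op 3 paint(1,6,B):
YYYYWWWY
YYYYYYBY
YYWWWYWY
YYYYYYWY
YYYYYYWY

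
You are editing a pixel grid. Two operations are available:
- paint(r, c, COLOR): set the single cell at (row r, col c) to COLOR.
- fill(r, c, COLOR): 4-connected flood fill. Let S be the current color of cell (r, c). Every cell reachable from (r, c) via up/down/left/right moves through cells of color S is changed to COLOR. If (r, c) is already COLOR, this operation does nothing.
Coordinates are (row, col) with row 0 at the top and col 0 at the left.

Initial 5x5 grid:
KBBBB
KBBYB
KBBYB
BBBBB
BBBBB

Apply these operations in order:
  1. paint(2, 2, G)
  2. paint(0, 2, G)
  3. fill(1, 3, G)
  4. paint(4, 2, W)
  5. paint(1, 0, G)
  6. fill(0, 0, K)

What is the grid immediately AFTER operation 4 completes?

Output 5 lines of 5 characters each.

Answer: KBGBB
KBBGB
KBGGB
BBBBB
BBWBB

Derivation:
After op 1 paint(2,2,G):
KBBBB
KBBYB
KBGYB
BBBBB
BBBBB
After op 2 paint(0,2,G):
KBGBB
KBBYB
KBGYB
BBBBB
BBBBB
After op 3 fill(1,3,G) [2 cells changed]:
KBGBB
KBBGB
KBGGB
BBBBB
BBBBB
After op 4 paint(4,2,W):
KBGBB
KBBGB
KBGGB
BBBBB
BBWBB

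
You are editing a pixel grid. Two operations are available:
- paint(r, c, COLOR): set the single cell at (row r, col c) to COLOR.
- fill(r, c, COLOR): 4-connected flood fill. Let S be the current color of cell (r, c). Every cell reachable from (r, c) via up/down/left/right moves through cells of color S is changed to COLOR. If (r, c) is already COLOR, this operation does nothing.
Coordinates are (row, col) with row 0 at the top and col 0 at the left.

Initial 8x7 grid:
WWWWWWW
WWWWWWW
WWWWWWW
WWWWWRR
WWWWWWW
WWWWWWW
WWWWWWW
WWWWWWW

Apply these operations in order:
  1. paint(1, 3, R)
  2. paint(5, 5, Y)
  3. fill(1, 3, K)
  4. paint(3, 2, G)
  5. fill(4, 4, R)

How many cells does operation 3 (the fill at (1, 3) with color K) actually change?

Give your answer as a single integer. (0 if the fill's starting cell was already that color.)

After op 1 paint(1,3,R):
WWWWWWW
WWWRWWW
WWWWWWW
WWWWWRR
WWWWWWW
WWWWWWW
WWWWWWW
WWWWWWW
After op 2 paint(5,5,Y):
WWWWWWW
WWWRWWW
WWWWWWW
WWWWWRR
WWWWWWW
WWWWWYW
WWWWWWW
WWWWWWW
After op 3 fill(1,3,K) [1 cells changed]:
WWWWWWW
WWWKWWW
WWWWWWW
WWWWWRR
WWWWWWW
WWWWWYW
WWWWWWW
WWWWWWW

Answer: 1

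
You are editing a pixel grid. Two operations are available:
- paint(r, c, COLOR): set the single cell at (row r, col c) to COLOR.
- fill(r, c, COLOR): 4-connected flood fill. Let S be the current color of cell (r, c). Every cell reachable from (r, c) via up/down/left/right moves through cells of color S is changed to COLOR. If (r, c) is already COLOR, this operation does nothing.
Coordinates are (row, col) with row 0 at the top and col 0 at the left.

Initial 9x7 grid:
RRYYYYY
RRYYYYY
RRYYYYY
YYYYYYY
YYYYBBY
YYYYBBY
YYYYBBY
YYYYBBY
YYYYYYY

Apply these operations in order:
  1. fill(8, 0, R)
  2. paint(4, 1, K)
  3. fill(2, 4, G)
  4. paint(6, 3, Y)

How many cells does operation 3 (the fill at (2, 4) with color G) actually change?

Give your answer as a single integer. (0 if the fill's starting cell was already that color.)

After op 1 fill(8,0,R) [49 cells changed]:
RRRRRRR
RRRRRRR
RRRRRRR
RRRRRRR
RRRRBBR
RRRRBBR
RRRRBBR
RRRRBBR
RRRRRRR
After op 2 paint(4,1,K):
RRRRRRR
RRRRRRR
RRRRRRR
RRRRRRR
RKRRBBR
RRRRBBR
RRRRBBR
RRRRBBR
RRRRRRR
After op 3 fill(2,4,G) [54 cells changed]:
GGGGGGG
GGGGGGG
GGGGGGG
GGGGGGG
GKGGBBG
GGGGBBG
GGGGBBG
GGGGBBG
GGGGGGG

Answer: 54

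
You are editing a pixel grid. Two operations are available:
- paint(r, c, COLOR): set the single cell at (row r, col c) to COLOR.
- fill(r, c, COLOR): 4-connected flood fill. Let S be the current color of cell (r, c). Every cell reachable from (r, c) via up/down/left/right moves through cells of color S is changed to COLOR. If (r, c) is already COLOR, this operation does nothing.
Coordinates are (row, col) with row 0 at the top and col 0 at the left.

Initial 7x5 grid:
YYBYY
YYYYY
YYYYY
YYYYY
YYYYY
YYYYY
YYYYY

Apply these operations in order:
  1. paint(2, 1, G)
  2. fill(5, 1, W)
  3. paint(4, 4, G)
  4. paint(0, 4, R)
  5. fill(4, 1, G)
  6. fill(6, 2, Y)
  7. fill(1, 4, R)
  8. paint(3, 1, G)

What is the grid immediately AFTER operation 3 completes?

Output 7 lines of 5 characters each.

After op 1 paint(2,1,G):
YYBYY
YYYYY
YGYYY
YYYYY
YYYYY
YYYYY
YYYYY
After op 2 fill(5,1,W) [33 cells changed]:
WWBWW
WWWWW
WGWWW
WWWWW
WWWWW
WWWWW
WWWWW
After op 3 paint(4,4,G):
WWBWW
WWWWW
WGWWW
WWWWW
WWWWG
WWWWW
WWWWW

Answer: WWBWW
WWWWW
WGWWW
WWWWW
WWWWG
WWWWW
WWWWW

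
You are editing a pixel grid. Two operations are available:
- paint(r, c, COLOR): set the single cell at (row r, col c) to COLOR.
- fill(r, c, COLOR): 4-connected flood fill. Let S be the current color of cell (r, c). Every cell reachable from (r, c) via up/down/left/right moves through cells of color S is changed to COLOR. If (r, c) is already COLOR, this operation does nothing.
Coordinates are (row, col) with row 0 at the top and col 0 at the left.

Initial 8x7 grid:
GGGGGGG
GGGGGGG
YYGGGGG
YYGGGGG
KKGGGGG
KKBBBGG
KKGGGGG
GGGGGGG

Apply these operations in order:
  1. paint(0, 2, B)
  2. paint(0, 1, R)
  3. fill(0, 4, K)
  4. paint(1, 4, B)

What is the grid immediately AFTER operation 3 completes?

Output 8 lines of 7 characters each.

After op 1 paint(0,2,B):
GGBGGGG
GGGGGGG
YYGGGGG
YYGGGGG
KKGGGGG
KKBBBGG
KKGGGGG
GGGGGGG
After op 2 paint(0,1,R):
GRBGGGG
GGGGGGG
YYGGGGG
YYGGGGG
KKGGGGG
KKBBBGG
KKGGGGG
GGGGGGG
After op 3 fill(0,4,K) [41 cells changed]:
KRBKKKK
KKKKKKK
YYKKKKK
YYKKKKK
KKKKKKK
KKBBBKK
KKKKKKK
KKKKKKK

Answer: KRBKKKK
KKKKKKK
YYKKKKK
YYKKKKK
KKKKKKK
KKBBBKK
KKKKKKK
KKKKKKK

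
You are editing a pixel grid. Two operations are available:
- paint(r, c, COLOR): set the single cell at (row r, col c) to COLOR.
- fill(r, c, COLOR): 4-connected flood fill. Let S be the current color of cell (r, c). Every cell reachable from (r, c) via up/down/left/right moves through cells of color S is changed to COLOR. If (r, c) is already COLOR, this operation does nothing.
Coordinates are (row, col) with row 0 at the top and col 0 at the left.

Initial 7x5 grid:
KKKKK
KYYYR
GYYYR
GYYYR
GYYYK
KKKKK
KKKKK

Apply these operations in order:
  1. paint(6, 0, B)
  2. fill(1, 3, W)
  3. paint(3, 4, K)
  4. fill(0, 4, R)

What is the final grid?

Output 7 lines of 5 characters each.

Answer: RRRRR
RWWWR
GWWWR
GWWWK
GWWWK
KKKKK
BKKKK

Derivation:
After op 1 paint(6,0,B):
KKKKK
KYYYR
GYYYR
GYYYR
GYYYK
KKKKK
BKKKK
After op 2 fill(1,3,W) [12 cells changed]:
KKKKK
KWWWR
GWWWR
GWWWR
GWWWK
KKKKK
BKKKK
After op 3 paint(3,4,K):
KKKKK
KWWWR
GWWWR
GWWWK
GWWWK
KKKKK
BKKKK
After op 4 fill(0,4,R) [6 cells changed]:
RRRRR
RWWWR
GWWWR
GWWWK
GWWWK
KKKKK
BKKKK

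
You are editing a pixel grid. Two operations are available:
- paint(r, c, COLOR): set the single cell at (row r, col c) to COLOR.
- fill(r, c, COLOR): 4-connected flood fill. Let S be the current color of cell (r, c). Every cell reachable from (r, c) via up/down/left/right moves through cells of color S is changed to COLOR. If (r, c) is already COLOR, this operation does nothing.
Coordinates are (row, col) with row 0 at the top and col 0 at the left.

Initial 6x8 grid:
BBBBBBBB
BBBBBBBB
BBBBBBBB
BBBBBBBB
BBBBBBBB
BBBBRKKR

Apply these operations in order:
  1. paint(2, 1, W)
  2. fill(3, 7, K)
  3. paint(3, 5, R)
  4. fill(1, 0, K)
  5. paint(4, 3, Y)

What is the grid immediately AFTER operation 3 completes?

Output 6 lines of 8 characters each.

After op 1 paint(2,1,W):
BBBBBBBB
BBBBBBBB
BWBBBBBB
BBBBBBBB
BBBBBBBB
BBBBRKKR
After op 2 fill(3,7,K) [43 cells changed]:
KKKKKKKK
KKKKKKKK
KWKKKKKK
KKKKKKKK
KKKKKKKK
KKKKRKKR
After op 3 paint(3,5,R):
KKKKKKKK
KKKKKKKK
KWKKKKKK
KKKKKRKK
KKKKKKKK
KKKKRKKR

Answer: KKKKKKKK
KKKKKKKK
KWKKKKKK
KKKKKRKK
KKKKKKKK
KKKKRKKR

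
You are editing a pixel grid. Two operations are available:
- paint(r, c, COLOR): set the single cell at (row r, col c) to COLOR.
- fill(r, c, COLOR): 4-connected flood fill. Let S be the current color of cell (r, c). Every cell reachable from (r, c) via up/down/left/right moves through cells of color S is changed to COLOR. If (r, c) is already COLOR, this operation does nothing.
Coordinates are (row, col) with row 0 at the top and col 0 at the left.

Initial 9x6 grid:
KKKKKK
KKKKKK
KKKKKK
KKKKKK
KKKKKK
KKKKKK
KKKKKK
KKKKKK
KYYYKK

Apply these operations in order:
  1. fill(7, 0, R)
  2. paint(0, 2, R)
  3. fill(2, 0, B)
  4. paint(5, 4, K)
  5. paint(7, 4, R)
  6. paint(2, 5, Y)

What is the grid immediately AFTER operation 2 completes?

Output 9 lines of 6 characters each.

Answer: RRRRRR
RRRRRR
RRRRRR
RRRRRR
RRRRRR
RRRRRR
RRRRRR
RRRRRR
RYYYRR

Derivation:
After op 1 fill(7,0,R) [51 cells changed]:
RRRRRR
RRRRRR
RRRRRR
RRRRRR
RRRRRR
RRRRRR
RRRRRR
RRRRRR
RYYYRR
After op 2 paint(0,2,R):
RRRRRR
RRRRRR
RRRRRR
RRRRRR
RRRRRR
RRRRRR
RRRRRR
RRRRRR
RYYYRR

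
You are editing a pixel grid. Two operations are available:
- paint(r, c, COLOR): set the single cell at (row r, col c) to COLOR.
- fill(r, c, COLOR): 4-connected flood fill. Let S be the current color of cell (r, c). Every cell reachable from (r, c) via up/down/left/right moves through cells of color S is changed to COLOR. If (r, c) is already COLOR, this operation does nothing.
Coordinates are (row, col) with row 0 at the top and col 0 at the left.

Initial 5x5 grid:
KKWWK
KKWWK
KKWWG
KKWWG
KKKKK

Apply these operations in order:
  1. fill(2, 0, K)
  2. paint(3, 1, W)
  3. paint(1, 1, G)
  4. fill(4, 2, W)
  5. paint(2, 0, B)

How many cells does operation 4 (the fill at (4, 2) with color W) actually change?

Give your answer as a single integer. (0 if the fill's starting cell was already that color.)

Answer: 11

Derivation:
After op 1 fill(2,0,K) [0 cells changed]:
KKWWK
KKWWK
KKWWG
KKWWG
KKKKK
After op 2 paint(3,1,W):
KKWWK
KKWWK
KKWWG
KWWWG
KKKKK
After op 3 paint(1,1,G):
KKWWK
KGWWK
KKWWG
KWWWG
KKKKK
After op 4 fill(4,2,W) [11 cells changed]:
WWWWK
WGWWK
WWWWG
WWWWG
WWWWW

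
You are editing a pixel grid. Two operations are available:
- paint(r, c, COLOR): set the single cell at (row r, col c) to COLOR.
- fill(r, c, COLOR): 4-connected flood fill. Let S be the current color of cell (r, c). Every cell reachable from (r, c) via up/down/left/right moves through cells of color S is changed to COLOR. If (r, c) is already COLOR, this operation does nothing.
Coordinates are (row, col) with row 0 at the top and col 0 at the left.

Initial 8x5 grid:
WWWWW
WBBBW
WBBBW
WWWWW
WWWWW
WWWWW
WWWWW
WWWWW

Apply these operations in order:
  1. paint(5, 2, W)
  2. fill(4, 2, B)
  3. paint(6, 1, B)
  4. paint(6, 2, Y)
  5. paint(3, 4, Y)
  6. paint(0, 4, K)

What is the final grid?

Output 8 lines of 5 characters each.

After op 1 paint(5,2,W):
WWWWW
WBBBW
WBBBW
WWWWW
WWWWW
WWWWW
WWWWW
WWWWW
After op 2 fill(4,2,B) [34 cells changed]:
BBBBB
BBBBB
BBBBB
BBBBB
BBBBB
BBBBB
BBBBB
BBBBB
After op 3 paint(6,1,B):
BBBBB
BBBBB
BBBBB
BBBBB
BBBBB
BBBBB
BBBBB
BBBBB
After op 4 paint(6,2,Y):
BBBBB
BBBBB
BBBBB
BBBBB
BBBBB
BBBBB
BBYBB
BBBBB
After op 5 paint(3,4,Y):
BBBBB
BBBBB
BBBBB
BBBBY
BBBBB
BBBBB
BBYBB
BBBBB
After op 6 paint(0,4,K):
BBBBK
BBBBB
BBBBB
BBBBY
BBBBB
BBBBB
BBYBB
BBBBB

Answer: BBBBK
BBBBB
BBBBB
BBBBY
BBBBB
BBBBB
BBYBB
BBBBB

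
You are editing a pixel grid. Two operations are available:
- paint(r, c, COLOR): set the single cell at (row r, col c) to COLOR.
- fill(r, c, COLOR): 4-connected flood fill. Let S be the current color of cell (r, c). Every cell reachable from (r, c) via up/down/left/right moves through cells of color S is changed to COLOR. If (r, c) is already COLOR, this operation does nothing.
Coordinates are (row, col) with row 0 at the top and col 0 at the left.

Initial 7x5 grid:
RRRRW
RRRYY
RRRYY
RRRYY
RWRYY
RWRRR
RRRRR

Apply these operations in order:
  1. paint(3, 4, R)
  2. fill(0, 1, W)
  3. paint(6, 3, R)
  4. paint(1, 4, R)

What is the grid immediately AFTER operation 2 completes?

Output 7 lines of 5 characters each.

Answer: WWWWW
WWWYY
WWWYY
WWWYR
WWWYY
WWWWW
WWWWW

Derivation:
After op 1 paint(3,4,R):
RRRRW
RRRYY
RRRYY
RRRYR
RWRYY
RWRRR
RRRRR
After op 2 fill(0,1,W) [24 cells changed]:
WWWWW
WWWYY
WWWYY
WWWYR
WWWYY
WWWWW
WWWWW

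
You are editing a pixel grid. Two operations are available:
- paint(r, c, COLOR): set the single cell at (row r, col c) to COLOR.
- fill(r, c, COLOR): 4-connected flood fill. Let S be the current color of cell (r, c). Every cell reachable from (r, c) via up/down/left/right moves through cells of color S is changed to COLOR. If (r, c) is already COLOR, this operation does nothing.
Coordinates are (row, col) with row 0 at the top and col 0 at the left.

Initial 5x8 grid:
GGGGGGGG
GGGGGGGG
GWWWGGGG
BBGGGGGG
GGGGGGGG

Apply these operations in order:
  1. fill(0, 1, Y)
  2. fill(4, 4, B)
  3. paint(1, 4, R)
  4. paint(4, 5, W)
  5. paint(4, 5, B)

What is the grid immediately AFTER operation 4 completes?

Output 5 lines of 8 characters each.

After op 1 fill(0,1,Y) [35 cells changed]:
YYYYYYYY
YYYYYYYY
YWWWYYYY
BBYYYYYY
YYYYYYYY
After op 2 fill(4,4,B) [35 cells changed]:
BBBBBBBB
BBBBBBBB
BWWWBBBB
BBBBBBBB
BBBBBBBB
After op 3 paint(1,4,R):
BBBBBBBB
BBBBRBBB
BWWWBBBB
BBBBBBBB
BBBBBBBB
After op 4 paint(4,5,W):
BBBBBBBB
BBBBRBBB
BWWWBBBB
BBBBBBBB
BBBBBWBB

Answer: BBBBBBBB
BBBBRBBB
BWWWBBBB
BBBBBBBB
BBBBBWBB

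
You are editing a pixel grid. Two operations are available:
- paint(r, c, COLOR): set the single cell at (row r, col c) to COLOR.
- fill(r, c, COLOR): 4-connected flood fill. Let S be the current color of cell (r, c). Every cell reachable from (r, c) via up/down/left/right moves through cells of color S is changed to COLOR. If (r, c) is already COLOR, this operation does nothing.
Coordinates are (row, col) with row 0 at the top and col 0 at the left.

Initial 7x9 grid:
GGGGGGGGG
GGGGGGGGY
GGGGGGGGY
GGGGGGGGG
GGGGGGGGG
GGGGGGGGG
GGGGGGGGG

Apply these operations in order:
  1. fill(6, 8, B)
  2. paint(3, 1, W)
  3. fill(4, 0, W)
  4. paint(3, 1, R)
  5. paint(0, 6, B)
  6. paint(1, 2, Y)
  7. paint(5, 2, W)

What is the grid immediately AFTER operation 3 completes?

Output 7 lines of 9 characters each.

After op 1 fill(6,8,B) [61 cells changed]:
BBBBBBBBB
BBBBBBBBY
BBBBBBBBY
BBBBBBBBB
BBBBBBBBB
BBBBBBBBB
BBBBBBBBB
After op 2 paint(3,1,W):
BBBBBBBBB
BBBBBBBBY
BBBBBBBBY
BWBBBBBBB
BBBBBBBBB
BBBBBBBBB
BBBBBBBBB
After op 3 fill(4,0,W) [60 cells changed]:
WWWWWWWWW
WWWWWWWWY
WWWWWWWWY
WWWWWWWWW
WWWWWWWWW
WWWWWWWWW
WWWWWWWWW

Answer: WWWWWWWWW
WWWWWWWWY
WWWWWWWWY
WWWWWWWWW
WWWWWWWWW
WWWWWWWWW
WWWWWWWWW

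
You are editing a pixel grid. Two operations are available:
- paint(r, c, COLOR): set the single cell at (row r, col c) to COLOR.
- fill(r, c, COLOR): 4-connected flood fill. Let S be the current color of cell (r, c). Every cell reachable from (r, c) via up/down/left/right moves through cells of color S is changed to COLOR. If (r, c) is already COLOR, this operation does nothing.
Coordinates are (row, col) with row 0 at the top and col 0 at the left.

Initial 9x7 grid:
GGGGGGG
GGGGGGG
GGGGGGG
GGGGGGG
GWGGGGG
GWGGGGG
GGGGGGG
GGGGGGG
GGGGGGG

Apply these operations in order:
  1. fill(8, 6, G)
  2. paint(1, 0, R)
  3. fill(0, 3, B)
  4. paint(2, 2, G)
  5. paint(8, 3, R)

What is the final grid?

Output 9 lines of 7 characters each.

Answer: BBBBBBB
RBBBBBB
BBGBBBB
BBBBBBB
BWBBBBB
BWBBBBB
BBBBBBB
BBBBBBB
BBBRBBB

Derivation:
After op 1 fill(8,6,G) [0 cells changed]:
GGGGGGG
GGGGGGG
GGGGGGG
GGGGGGG
GWGGGGG
GWGGGGG
GGGGGGG
GGGGGGG
GGGGGGG
After op 2 paint(1,0,R):
GGGGGGG
RGGGGGG
GGGGGGG
GGGGGGG
GWGGGGG
GWGGGGG
GGGGGGG
GGGGGGG
GGGGGGG
After op 3 fill(0,3,B) [60 cells changed]:
BBBBBBB
RBBBBBB
BBBBBBB
BBBBBBB
BWBBBBB
BWBBBBB
BBBBBBB
BBBBBBB
BBBBBBB
After op 4 paint(2,2,G):
BBBBBBB
RBBBBBB
BBGBBBB
BBBBBBB
BWBBBBB
BWBBBBB
BBBBBBB
BBBBBBB
BBBBBBB
After op 5 paint(8,3,R):
BBBBBBB
RBBBBBB
BBGBBBB
BBBBBBB
BWBBBBB
BWBBBBB
BBBBBBB
BBBBBBB
BBBRBBB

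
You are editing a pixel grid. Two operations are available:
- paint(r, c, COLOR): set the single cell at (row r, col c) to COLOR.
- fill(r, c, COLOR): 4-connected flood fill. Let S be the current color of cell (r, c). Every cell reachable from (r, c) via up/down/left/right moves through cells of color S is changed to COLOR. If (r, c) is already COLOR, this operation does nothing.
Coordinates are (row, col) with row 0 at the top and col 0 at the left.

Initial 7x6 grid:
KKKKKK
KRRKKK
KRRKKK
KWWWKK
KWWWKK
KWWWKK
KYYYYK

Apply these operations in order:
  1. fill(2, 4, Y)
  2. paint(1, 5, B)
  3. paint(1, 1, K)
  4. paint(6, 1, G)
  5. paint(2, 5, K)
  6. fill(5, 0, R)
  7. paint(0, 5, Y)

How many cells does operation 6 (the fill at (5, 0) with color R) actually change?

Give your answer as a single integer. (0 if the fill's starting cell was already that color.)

After op 1 fill(2,4,Y) [25 cells changed]:
YYYYYY
YRRYYY
YRRYYY
YWWWYY
YWWWYY
YWWWYY
YYYYYY
After op 2 paint(1,5,B):
YYYYYY
YRRYYB
YRRYYY
YWWWYY
YWWWYY
YWWWYY
YYYYYY
After op 3 paint(1,1,K):
YYYYYY
YKRYYB
YRRYYY
YWWWYY
YWWWYY
YWWWYY
YYYYYY
After op 4 paint(6,1,G):
YYYYYY
YKRYYB
YRRYYY
YWWWYY
YWWWYY
YWWWYY
YGYYYY
After op 5 paint(2,5,K):
YYYYYY
YKRYYB
YRRYYK
YWWWYY
YWWWYY
YWWWYY
YGYYYY
After op 6 fill(5,0,R) [26 cells changed]:
RRRRRR
RKRRRB
RRRRRK
RWWWRR
RWWWRR
RWWWRR
RGRRRR

Answer: 26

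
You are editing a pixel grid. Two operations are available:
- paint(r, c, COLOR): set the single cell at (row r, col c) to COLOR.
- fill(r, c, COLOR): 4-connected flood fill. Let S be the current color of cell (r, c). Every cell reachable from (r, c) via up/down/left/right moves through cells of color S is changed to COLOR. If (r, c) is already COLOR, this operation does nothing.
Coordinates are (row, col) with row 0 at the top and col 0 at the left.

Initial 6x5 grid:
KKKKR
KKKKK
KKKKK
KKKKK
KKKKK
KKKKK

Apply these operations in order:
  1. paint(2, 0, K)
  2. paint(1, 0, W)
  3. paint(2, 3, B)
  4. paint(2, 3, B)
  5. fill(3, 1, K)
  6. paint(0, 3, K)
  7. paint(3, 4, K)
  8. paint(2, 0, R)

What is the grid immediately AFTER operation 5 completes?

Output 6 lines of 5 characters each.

Answer: KKKKR
WKKKK
KKKBK
KKKKK
KKKKK
KKKKK

Derivation:
After op 1 paint(2,0,K):
KKKKR
KKKKK
KKKKK
KKKKK
KKKKK
KKKKK
After op 2 paint(1,0,W):
KKKKR
WKKKK
KKKKK
KKKKK
KKKKK
KKKKK
After op 3 paint(2,3,B):
KKKKR
WKKKK
KKKBK
KKKKK
KKKKK
KKKKK
After op 4 paint(2,3,B):
KKKKR
WKKKK
KKKBK
KKKKK
KKKKK
KKKKK
After op 5 fill(3,1,K) [0 cells changed]:
KKKKR
WKKKK
KKKBK
KKKKK
KKKKK
KKKKK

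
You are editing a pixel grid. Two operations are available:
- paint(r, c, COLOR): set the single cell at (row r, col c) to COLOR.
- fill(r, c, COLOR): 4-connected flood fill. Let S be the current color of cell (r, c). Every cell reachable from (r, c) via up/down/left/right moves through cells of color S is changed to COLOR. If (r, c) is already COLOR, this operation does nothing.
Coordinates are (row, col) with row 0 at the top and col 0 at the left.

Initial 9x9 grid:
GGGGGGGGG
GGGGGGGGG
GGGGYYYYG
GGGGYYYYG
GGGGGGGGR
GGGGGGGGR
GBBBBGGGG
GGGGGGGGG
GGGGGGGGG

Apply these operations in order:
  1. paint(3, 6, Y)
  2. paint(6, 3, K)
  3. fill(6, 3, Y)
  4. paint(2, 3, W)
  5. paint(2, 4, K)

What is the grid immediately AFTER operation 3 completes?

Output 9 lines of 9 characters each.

After op 1 paint(3,6,Y):
GGGGGGGGG
GGGGGGGGG
GGGGYYYYG
GGGGYYYYG
GGGGGGGGR
GGGGGGGGR
GBBBBGGGG
GGGGGGGGG
GGGGGGGGG
After op 2 paint(6,3,K):
GGGGGGGGG
GGGGGGGGG
GGGGYYYYG
GGGGYYYYG
GGGGGGGGR
GGGGGGGGR
GBBKBGGGG
GGGGGGGGG
GGGGGGGGG
After op 3 fill(6,3,Y) [1 cells changed]:
GGGGGGGGG
GGGGGGGGG
GGGGYYYYG
GGGGYYYYG
GGGGGGGGR
GGGGGGGGR
GBBYBGGGG
GGGGGGGGG
GGGGGGGGG

Answer: GGGGGGGGG
GGGGGGGGG
GGGGYYYYG
GGGGYYYYG
GGGGGGGGR
GGGGGGGGR
GBBYBGGGG
GGGGGGGGG
GGGGGGGGG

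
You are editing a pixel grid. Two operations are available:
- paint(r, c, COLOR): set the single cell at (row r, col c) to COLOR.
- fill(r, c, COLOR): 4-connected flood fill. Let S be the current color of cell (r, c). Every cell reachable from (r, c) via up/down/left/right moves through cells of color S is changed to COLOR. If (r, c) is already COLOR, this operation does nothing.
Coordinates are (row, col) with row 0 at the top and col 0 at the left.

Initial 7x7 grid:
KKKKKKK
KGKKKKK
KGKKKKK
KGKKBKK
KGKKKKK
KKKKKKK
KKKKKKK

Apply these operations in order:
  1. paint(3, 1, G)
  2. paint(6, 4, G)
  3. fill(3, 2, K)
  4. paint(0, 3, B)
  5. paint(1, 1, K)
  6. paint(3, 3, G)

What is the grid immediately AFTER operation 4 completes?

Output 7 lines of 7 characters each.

After op 1 paint(3,1,G):
KKKKKKK
KGKKKKK
KGKKKKK
KGKKBKK
KGKKKKK
KKKKKKK
KKKKKKK
After op 2 paint(6,4,G):
KKKKKKK
KGKKKKK
KGKKKKK
KGKKBKK
KGKKKKK
KKKKKKK
KKKKGKK
After op 3 fill(3,2,K) [0 cells changed]:
KKKKKKK
KGKKKKK
KGKKKKK
KGKKBKK
KGKKKKK
KKKKKKK
KKKKGKK
After op 4 paint(0,3,B):
KKKBKKK
KGKKKKK
KGKKKKK
KGKKBKK
KGKKKKK
KKKKKKK
KKKKGKK

Answer: KKKBKKK
KGKKKKK
KGKKKKK
KGKKBKK
KGKKKKK
KKKKKKK
KKKKGKK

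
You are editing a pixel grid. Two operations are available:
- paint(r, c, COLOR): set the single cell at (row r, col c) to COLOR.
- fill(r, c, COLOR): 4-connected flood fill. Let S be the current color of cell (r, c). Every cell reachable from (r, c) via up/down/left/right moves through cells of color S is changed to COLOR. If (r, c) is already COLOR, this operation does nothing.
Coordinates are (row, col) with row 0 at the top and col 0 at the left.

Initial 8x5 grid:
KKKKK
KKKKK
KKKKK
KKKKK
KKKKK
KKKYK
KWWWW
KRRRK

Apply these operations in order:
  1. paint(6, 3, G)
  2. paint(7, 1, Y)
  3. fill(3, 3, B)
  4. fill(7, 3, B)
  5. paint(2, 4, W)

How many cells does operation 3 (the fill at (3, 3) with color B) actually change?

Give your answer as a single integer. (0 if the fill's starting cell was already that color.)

Answer: 31

Derivation:
After op 1 paint(6,3,G):
KKKKK
KKKKK
KKKKK
KKKKK
KKKKK
KKKYK
KWWGW
KRRRK
After op 2 paint(7,1,Y):
KKKKK
KKKKK
KKKKK
KKKKK
KKKKK
KKKYK
KWWGW
KYRRK
After op 3 fill(3,3,B) [31 cells changed]:
BBBBB
BBBBB
BBBBB
BBBBB
BBBBB
BBBYB
BWWGW
BYRRK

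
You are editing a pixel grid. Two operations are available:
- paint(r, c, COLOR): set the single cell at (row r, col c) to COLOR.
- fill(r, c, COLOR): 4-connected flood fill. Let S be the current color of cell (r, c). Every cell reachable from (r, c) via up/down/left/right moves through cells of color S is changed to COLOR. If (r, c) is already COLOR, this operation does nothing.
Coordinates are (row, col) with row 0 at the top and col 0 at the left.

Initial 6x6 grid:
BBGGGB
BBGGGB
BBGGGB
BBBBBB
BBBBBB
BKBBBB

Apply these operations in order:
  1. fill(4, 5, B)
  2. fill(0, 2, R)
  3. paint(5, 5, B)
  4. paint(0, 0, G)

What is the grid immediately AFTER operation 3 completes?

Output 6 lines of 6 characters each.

Answer: BBRRRB
BBRRRB
BBRRRB
BBBBBB
BBBBBB
BKBBBB

Derivation:
After op 1 fill(4,5,B) [0 cells changed]:
BBGGGB
BBGGGB
BBGGGB
BBBBBB
BBBBBB
BKBBBB
After op 2 fill(0,2,R) [9 cells changed]:
BBRRRB
BBRRRB
BBRRRB
BBBBBB
BBBBBB
BKBBBB
After op 3 paint(5,5,B):
BBRRRB
BBRRRB
BBRRRB
BBBBBB
BBBBBB
BKBBBB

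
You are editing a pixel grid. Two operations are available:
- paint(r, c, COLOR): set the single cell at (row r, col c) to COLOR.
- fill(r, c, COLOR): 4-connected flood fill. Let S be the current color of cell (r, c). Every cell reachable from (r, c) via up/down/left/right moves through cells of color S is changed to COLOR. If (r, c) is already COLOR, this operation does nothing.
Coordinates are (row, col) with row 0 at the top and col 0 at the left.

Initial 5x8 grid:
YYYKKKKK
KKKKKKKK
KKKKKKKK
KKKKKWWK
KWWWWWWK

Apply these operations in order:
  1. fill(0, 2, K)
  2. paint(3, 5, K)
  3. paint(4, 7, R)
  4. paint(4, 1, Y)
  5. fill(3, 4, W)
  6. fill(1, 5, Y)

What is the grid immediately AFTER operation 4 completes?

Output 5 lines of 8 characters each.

Answer: KKKKKKKK
KKKKKKKK
KKKKKKKK
KKKKKKWK
KYWWWWWR

Derivation:
After op 1 fill(0,2,K) [3 cells changed]:
KKKKKKKK
KKKKKKKK
KKKKKKKK
KKKKKWWK
KWWWWWWK
After op 2 paint(3,5,K):
KKKKKKKK
KKKKKKKK
KKKKKKKK
KKKKKKWK
KWWWWWWK
After op 3 paint(4,7,R):
KKKKKKKK
KKKKKKKK
KKKKKKKK
KKKKKKWK
KWWWWWWR
After op 4 paint(4,1,Y):
KKKKKKKK
KKKKKKKK
KKKKKKKK
KKKKKKWK
KYWWWWWR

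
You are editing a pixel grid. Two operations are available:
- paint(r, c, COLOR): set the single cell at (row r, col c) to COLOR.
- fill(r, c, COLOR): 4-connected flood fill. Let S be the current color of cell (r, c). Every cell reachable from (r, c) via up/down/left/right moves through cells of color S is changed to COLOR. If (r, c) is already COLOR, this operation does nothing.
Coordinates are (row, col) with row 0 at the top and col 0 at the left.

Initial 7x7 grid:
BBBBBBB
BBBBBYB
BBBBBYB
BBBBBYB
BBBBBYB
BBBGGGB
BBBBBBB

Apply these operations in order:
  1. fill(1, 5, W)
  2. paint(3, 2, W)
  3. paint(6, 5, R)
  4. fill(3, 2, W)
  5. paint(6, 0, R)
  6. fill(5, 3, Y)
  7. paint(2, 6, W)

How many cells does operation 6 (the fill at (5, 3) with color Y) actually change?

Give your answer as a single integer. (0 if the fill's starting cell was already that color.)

After op 1 fill(1,5,W) [4 cells changed]:
BBBBBBB
BBBBBWB
BBBBBWB
BBBBBWB
BBBBBWB
BBBGGGB
BBBBBBB
After op 2 paint(3,2,W):
BBBBBBB
BBBBBWB
BBBBBWB
BBWBBWB
BBBBBWB
BBBGGGB
BBBBBBB
After op 3 paint(6,5,R):
BBBBBBB
BBBBBWB
BBBBBWB
BBWBBWB
BBBBBWB
BBBGGGB
BBBBBRB
After op 4 fill(3,2,W) [0 cells changed]:
BBBBBBB
BBBBBWB
BBBBBWB
BBWBBWB
BBBBBWB
BBBGGGB
BBBBBRB
After op 5 paint(6,0,R):
BBBBBBB
BBBBBWB
BBBBBWB
BBWBBWB
BBBBBWB
BBBGGGB
RBBBBRB
After op 6 fill(5,3,Y) [3 cells changed]:
BBBBBBB
BBBBBWB
BBBBBWB
BBWBBWB
BBBBBWB
BBBYYYB
RBBBBRB

Answer: 3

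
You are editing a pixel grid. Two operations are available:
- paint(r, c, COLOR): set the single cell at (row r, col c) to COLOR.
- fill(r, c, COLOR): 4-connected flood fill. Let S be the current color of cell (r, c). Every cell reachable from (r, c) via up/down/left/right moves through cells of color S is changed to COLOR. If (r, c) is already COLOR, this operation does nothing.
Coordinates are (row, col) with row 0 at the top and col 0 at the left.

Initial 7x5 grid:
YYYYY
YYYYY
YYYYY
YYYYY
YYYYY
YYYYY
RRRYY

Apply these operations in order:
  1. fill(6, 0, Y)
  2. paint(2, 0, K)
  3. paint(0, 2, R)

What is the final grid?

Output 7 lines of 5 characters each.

Answer: YYRYY
YYYYY
KYYYY
YYYYY
YYYYY
YYYYY
YYYYY

Derivation:
After op 1 fill(6,0,Y) [3 cells changed]:
YYYYY
YYYYY
YYYYY
YYYYY
YYYYY
YYYYY
YYYYY
After op 2 paint(2,0,K):
YYYYY
YYYYY
KYYYY
YYYYY
YYYYY
YYYYY
YYYYY
After op 3 paint(0,2,R):
YYRYY
YYYYY
KYYYY
YYYYY
YYYYY
YYYYY
YYYYY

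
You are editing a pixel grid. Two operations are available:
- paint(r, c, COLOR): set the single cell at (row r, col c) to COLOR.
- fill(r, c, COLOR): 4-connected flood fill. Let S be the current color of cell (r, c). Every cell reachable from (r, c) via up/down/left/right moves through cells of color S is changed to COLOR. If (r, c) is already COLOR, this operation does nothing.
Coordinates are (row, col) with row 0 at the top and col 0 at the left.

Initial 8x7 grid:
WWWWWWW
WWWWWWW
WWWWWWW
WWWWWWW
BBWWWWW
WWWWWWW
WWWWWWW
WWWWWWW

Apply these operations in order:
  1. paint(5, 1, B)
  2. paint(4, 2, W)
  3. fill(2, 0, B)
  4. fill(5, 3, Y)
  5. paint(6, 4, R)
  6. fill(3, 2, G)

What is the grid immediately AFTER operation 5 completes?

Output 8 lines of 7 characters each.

Answer: YYYYYYY
YYYYYYY
YYYYYYY
YYYYYYY
YYYYYYY
YYYYYYY
YYYYRYY
YYYYYYY

Derivation:
After op 1 paint(5,1,B):
WWWWWWW
WWWWWWW
WWWWWWW
WWWWWWW
BBWWWWW
WBWWWWW
WWWWWWW
WWWWWWW
After op 2 paint(4,2,W):
WWWWWWW
WWWWWWW
WWWWWWW
WWWWWWW
BBWWWWW
WBWWWWW
WWWWWWW
WWWWWWW
After op 3 fill(2,0,B) [53 cells changed]:
BBBBBBB
BBBBBBB
BBBBBBB
BBBBBBB
BBBBBBB
BBBBBBB
BBBBBBB
BBBBBBB
After op 4 fill(5,3,Y) [56 cells changed]:
YYYYYYY
YYYYYYY
YYYYYYY
YYYYYYY
YYYYYYY
YYYYYYY
YYYYYYY
YYYYYYY
After op 5 paint(6,4,R):
YYYYYYY
YYYYYYY
YYYYYYY
YYYYYYY
YYYYYYY
YYYYYYY
YYYYRYY
YYYYYYY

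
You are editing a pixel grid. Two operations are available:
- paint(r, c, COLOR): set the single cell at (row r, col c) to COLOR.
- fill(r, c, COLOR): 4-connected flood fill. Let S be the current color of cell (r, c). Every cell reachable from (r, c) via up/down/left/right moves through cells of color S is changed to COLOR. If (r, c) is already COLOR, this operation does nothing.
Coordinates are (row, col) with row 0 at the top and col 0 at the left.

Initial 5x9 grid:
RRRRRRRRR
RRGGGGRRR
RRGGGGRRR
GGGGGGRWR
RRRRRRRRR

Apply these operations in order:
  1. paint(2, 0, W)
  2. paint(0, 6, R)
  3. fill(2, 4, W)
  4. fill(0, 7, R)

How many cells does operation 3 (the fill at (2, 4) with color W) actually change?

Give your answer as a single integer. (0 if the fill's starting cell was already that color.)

Answer: 14

Derivation:
After op 1 paint(2,0,W):
RRRRRRRRR
RRGGGGRRR
WRGGGGRRR
GGGGGGRWR
RRRRRRRRR
After op 2 paint(0,6,R):
RRRRRRRRR
RRGGGGRRR
WRGGGGRRR
GGGGGGRWR
RRRRRRRRR
After op 3 fill(2,4,W) [14 cells changed]:
RRRRRRRRR
RRWWWWRRR
WRWWWWRRR
WWWWWWRWR
RRRRRRRRR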